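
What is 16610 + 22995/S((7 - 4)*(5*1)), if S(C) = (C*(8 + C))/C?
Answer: 405025/23 ≈ 17610.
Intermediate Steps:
S(C) = 8 + C
16610 + 22995/S((7 - 4)*(5*1)) = 16610 + 22995/(8 + (7 - 4)*(5*1)) = 16610 + 22995/(8 + 3*5) = 16610 + 22995/(8 + 15) = 16610 + 22995/23 = 405025/23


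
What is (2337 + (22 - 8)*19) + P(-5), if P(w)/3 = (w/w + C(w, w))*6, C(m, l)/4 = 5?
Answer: 2981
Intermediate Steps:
C(m, l) = 20 (C(m, l) = 4*5 = 20)
P(w) = 378 (P(w) = 3*((w/w + 20)*6) = 3*((1 + 20)*6) = 3*(21*6) = 3*126 = 378)
(2337 + (22 - 8)*19) + P(-5) = (2337 + (22 - 8)*19) + 378 = (2337 + 14*19) + 378 = (2337 + 266) + 378 = 2603 + 378 = 2981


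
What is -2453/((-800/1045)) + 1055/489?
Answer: 250867853/78240 ≈ 3206.4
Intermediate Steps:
-2453/((-800/1045)) + 1055/489 = -2453/((-800*1/1045)) + 1055*(1/489) = -2453/(-160/209) + 1055/489 = -2453*(-209/160) + 1055/489 = 512677/160 + 1055/489 = 250867853/78240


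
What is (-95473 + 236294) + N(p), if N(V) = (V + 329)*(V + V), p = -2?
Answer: 139513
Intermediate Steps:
N(V) = 2*V*(329 + V) (N(V) = (329 + V)*(2*V) = 2*V*(329 + V))
(-95473 + 236294) + N(p) = (-95473 + 236294) + 2*(-2)*(329 - 2) = 140821 + 2*(-2)*327 = 140821 - 1308 = 139513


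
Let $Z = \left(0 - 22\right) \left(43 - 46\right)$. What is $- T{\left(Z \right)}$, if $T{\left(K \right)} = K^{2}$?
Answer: $-4356$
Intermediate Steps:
$Z = 66$ ($Z = \left(-22\right) \left(-3\right) = 66$)
$- T{\left(Z \right)} = - 66^{2} = \left(-1\right) 4356 = -4356$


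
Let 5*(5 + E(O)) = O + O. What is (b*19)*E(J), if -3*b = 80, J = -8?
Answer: 12464/3 ≈ 4154.7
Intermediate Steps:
E(O) = -5 + 2*O/5 (E(O) = -5 + (O + O)/5 = -5 + (2*O)/5 = -5 + 2*O/5)
b = -80/3 (b = -⅓*80 = -80/3 ≈ -26.667)
(b*19)*E(J) = (-80/3*19)*(-5 + (⅖)*(-8)) = -1520*(-5 - 16/5)/3 = -1520/3*(-41/5) = 12464/3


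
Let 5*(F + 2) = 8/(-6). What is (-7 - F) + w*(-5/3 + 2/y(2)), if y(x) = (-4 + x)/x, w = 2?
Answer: -181/15 ≈ -12.067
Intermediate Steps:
y(x) = (-4 + x)/x
F = -34/15 (F = -2 + (8/(-6))/5 = -2 + (8*(-⅙))/5 = -2 + (⅕)*(-4/3) = -2 - 4/15 = -34/15 ≈ -2.2667)
(-7 - F) + w*(-5/3 + 2/y(2)) = (-7 - 1*(-34/15)) + 2*(-5/3 + 2/(((-4 + 2)/2))) = (-7 + 34/15) + 2*(-5*⅓ + 2/(((½)*(-2)))) = -71/15 + 2*(-5/3 + 2/(-1)) = -71/15 + 2*(-5/3 + 2*(-1)) = -71/15 + 2*(-5/3 - 2) = -71/15 + 2*(-11/3) = -71/15 - 22/3 = -181/15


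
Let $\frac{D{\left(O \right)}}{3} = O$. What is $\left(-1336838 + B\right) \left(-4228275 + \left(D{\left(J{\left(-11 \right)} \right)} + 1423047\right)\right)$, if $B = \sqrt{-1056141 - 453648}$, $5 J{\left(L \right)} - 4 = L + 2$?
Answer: $3750139399578 - 2805231 i \sqrt{1509789} \approx 3.7501 \cdot 10^{12} - 3.4469 \cdot 10^{9} i$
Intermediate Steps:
$J{\left(L \right)} = \frac{6}{5} + \frac{L}{5}$ ($J{\left(L \right)} = \frac{4}{5} + \frac{L + 2}{5} = \frac{4}{5} + \frac{2 + L}{5} = \frac{4}{5} + \left(\frac{2}{5} + \frac{L}{5}\right) = \frac{6}{5} + \frac{L}{5}$)
$D{\left(O \right)} = 3 O$
$B = i \sqrt{1509789}$ ($B = \sqrt{-1509789} = i \sqrt{1509789} \approx 1228.7 i$)
$\left(-1336838 + B\right) \left(-4228275 + \left(D{\left(J{\left(-11 \right)} \right)} + 1423047\right)\right) = \left(-1336838 + i \sqrt{1509789}\right) \left(-4228275 + \left(3 \left(\frac{6}{5} + \frac{1}{5} \left(-11\right)\right) + 1423047\right)\right) = \left(-1336838 + i \sqrt{1509789}\right) \left(-4228275 + \left(3 \left(\frac{6}{5} - \frac{11}{5}\right) + 1423047\right)\right) = \left(-1336838 + i \sqrt{1509789}\right) \left(-4228275 + \left(3 \left(-1\right) + 1423047\right)\right) = \left(-1336838 + i \sqrt{1509789}\right) \left(-4228275 + \left(-3 + 1423047\right)\right) = \left(-1336838 + i \sqrt{1509789}\right) \left(-4228275 + 1423044\right) = \left(-1336838 + i \sqrt{1509789}\right) \left(-2805231\right) = 3750139399578 - 2805231 i \sqrt{1509789}$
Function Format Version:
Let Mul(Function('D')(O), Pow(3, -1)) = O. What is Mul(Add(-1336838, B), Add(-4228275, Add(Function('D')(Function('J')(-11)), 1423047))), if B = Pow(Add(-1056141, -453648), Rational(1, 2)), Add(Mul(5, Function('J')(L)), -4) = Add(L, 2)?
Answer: Add(3750139399578, Mul(-2805231, I, Pow(1509789, Rational(1, 2)))) ≈ Add(3.7501e+12, Mul(-3.4469e+9, I))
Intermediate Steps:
Function('J')(L) = Add(Rational(6, 5), Mul(Rational(1, 5), L)) (Function('J')(L) = Add(Rational(4, 5), Mul(Rational(1, 5), Add(L, 2))) = Add(Rational(4, 5), Mul(Rational(1, 5), Add(2, L))) = Add(Rational(4, 5), Add(Rational(2, 5), Mul(Rational(1, 5), L))) = Add(Rational(6, 5), Mul(Rational(1, 5), L)))
Function('D')(O) = Mul(3, O)
B = Mul(I, Pow(1509789, Rational(1, 2))) (B = Pow(-1509789, Rational(1, 2)) = Mul(I, Pow(1509789, Rational(1, 2))) ≈ Mul(1228.7, I))
Mul(Add(-1336838, B), Add(-4228275, Add(Function('D')(Function('J')(-11)), 1423047))) = Mul(Add(-1336838, Mul(I, Pow(1509789, Rational(1, 2)))), Add(-4228275, Add(Mul(3, Add(Rational(6, 5), Mul(Rational(1, 5), -11))), 1423047))) = Mul(Add(-1336838, Mul(I, Pow(1509789, Rational(1, 2)))), Add(-4228275, Add(Mul(3, Add(Rational(6, 5), Rational(-11, 5))), 1423047))) = Mul(Add(-1336838, Mul(I, Pow(1509789, Rational(1, 2)))), Add(-4228275, Add(Mul(3, -1), 1423047))) = Mul(Add(-1336838, Mul(I, Pow(1509789, Rational(1, 2)))), Add(-4228275, Add(-3, 1423047))) = Mul(Add(-1336838, Mul(I, Pow(1509789, Rational(1, 2)))), Add(-4228275, 1423044)) = Mul(Add(-1336838, Mul(I, Pow(1509789, Rational(1, 2)))), -2805231) = Add(3750139399578, Mul(-2805231, I, Pow(1509789, Rational(1, 2))))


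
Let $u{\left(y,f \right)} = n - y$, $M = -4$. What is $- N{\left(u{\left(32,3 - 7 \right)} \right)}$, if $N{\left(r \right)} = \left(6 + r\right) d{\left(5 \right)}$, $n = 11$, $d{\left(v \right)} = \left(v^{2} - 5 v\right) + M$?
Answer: $-60$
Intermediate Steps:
$d{\left(v \right)} = -4 + v^{2} - 5 v$ ($d{\left(v \right)} = \left(v^{2} - 5 v\right) - 4 = -4 + v^{2} - 5 v$)
$u{\left(y,f \right)} = 11 - y$
$N{\left(r \right)} = -24 - 4 r$ ($N{\left(r \right)} = \left(6 + r\right) \left(-4 + 5^{2} - 25\right) = \left(6 + r\right) \left(-4 + 25 - 25\right) = \left(6 + r\right) \left(-4\right) = -24 - 4 r$)
$- N{\left(u{\left(32,3 - 7 \right)} \right)} = - (-24 - 4 \left(11 - 32\right)) = - (-24 - -84) = - (-24 + 84) = \left(-1\right) 60 = -60$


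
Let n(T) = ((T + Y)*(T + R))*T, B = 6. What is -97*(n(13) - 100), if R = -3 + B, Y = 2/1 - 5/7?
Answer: -1949700/7 ≈ -2.7853e+5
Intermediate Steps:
Y = 9/7 (Y = 2*1 - 5*⅐ = 2 - 5/7 = 9/7 ≈ 1.2857)
R = 3 (R = -3 + 6 = 3)
n(T) = T*(3 + T)*(9/7 + T) (n(T) = ((T + 9/7)*(T + 3))*T = ((9/7 + T)*(3 + T))*T = ((3 + T)*(9/7 + T))*T = T*(3 + T)*(9/7 + T))
-97*(n(13) - 100) = -97*((⅐)*13*(27 + 7*13² + 30*13) - 100) = -97*((⅐)*13*(27 + 7*169 + 390) - 100) = -97*((⅐)*13*(27 + 1183 + 390) - 100) = -97*((⅐)*13*1600 - 100) = -97*(20800/7 - 100) = -97*20100/7 = -1949700/7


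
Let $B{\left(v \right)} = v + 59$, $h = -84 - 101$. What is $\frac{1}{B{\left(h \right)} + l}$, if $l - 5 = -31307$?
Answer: $- \frac{1}{31428} \approx -3.1819 \cdot 10^{-5}$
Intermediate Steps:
$l = -31302$ ($l = 5 - 31307 = -31302$)
$h = -185$
$B{\left(v \right)} = 59 + v$
$\frac{1}{B{\left(h \right)} + l} = \frac{1}{\left(59 - 185\right) - 31302} = \frac{1}{-126 - 31302} = \frac{1}{-31428} = - \frac{1}{31428}$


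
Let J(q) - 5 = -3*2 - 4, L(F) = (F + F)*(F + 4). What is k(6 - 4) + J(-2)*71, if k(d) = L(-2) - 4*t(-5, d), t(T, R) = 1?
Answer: -367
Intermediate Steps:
L(F) = 2*F*(4 + F) (L(F) = (2*F)*(4 + F) = 2*F*(4 + F))
J(q) = -5 (J(q) = 5 + (-3*2 - 4) = 5 + (-6 - 4) = 5 - 10 = -5)
k(d) = -12 (k(d) = 2*(-2)*(4 - 2) - 4*1 = 2*(-2)*2 - 4 = -8 - 4 = -12)
k(6 - 4) + J(-2)*71 = -12 - 5*71 = -12 - 355 = -367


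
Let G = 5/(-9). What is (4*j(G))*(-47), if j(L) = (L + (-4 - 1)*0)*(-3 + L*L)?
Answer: -204920/729 ≈ -281.10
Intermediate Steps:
G = -5/9 (G = 5*(-1/9) = -5/9 ≈ -0.55556)
j(L) = L*(-3 + L**2) (j(L) = (L - 5*0)*(-3 + L**2) = (L + 0)*(-3 + L**2) = L*(-3 + L**2))
(4*j(G))*(-47) = (4*(-5*(-3 + (-5/9)**2)/9))*(-47) = (4*(-5*(-3 + 25/81)/9))*(-47) = (4*(-5/9*(-218/81)))*(-47) = (4*(1090/729))*(-47) = (4360/729)*(-47) = -204920/729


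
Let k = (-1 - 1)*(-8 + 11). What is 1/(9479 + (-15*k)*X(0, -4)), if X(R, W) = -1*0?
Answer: 1/9479 ≈ 0.00010550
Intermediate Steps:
k = -6 (k = -2*3 = -6)
X(R, W) = 0
1/(9479 + (-15*k)*X(0, -4)) = 1/(9479 - 15*(-6)*0) = 1/(9479 + 90*0) = 1/(9479 + 0) = 1/9479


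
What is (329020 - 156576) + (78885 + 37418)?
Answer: 288747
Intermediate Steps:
(329020 - 156576) + (78885 + 37418) = 172444 + 116303 = 288747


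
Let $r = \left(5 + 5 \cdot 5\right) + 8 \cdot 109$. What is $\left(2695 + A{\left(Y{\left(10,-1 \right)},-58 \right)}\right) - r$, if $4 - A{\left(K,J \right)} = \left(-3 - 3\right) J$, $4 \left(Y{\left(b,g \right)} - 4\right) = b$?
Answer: $1449$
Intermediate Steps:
$Y{\left(b,g \right)} = 4 + \frac{b}{4}$
$A{\left(K,J \right)} = 4 + 6 J$ ($A{\left(K,J \right)} = 4 - \left(-3 - 3\right) J = 4 - - 6 J = 4 + 6 J$)
$r = 902$ ($r = \left(5 + 25\right) + 872 = 30 + 872 = 902$)
$\left(2695 + A{\left(Y{\left(10,-1 \right)},-58 \right)}\right) - r = \left(2695 + \left(4 + 6 \left(-58\right)\right)\right) - 902 = \left(2695 + \left(4 - 348\right)\right) - 902 = \left(2695 - 344\right) - 902 = 2351 - 902 = 1449$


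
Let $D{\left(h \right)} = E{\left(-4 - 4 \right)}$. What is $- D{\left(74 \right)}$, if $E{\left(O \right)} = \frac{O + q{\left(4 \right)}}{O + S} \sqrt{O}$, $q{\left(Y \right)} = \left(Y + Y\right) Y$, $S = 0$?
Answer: $6 i \sqrt{2} \approx 8.4853 i$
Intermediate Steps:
$q{\left(Y \right)} = 2 Y^{2}$ ($q{\left(Y \right)} = 2 Y Y = 2 Y^{2}$)
$E{\left(O \right)} = \frac{32 + O}{\sqrt{O}}$ ($E{\left(O \right)} = \frac{O + 2 \cdot 4^{2}}{O + 0} \sqrt{O} = \frac{O + 2 \cdot 16}{O} \sqrt{O} = \frac{O + 32}{O} \sqrt{O} = \frac{32 + O}{O} \sqrt{O} = \frac{32 + O}{\sqrt{O}}$)
$D{\left(h \right)} = - 6 i \sqrt{2}$ ($D{\left(h \right)} = \frac{32 - 8}{\sqrt{-4 - 4}} = \frac{32 - 8}{2 i \sqrt{2}} = - \frac{i \sqrt{2}}{4} \cdot 24 = - 6 i \sqrt{2}$)
$- D{\left(74 \right)} = - \left(-6\right) i \sqrt{2} = 6 i \sqrt{2}$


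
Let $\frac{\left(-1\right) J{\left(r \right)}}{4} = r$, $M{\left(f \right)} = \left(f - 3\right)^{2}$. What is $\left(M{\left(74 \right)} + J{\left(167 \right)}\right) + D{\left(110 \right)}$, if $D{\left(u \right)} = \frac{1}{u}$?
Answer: $\frac{481031}{110} \approx 4373.0$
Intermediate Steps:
$M{\left(f \right)} = \left(-3 + f\right)^{2}$
$J{\left(r \right)} = - 4 r$
$\left(M{\left(74 \right)} + J{\left(167 \right)}\right) + D{\left(110 \right)} = \left(\left(-3 + 74\right)^{2} - 668\right) + \frac{1}{110} = \left(71^{2} - 668\right) + \frac{1}{110} = \left(5041 - 668\right) + \frac{1}{110} = 4373 + \frac{1}{110} = \frac{481031}{110}$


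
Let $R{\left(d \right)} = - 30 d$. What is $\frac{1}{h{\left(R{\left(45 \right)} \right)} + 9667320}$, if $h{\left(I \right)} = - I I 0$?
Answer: $\frac{1}{9667320} \approx 1.0344 \cdot 10^{-7}$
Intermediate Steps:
$h{\left(I \right)} = 0$ ($h{\left(I \right)} = - I 0 = 0$)
$\frac{1}{h{\left(R{\left(45 \right)} \right)} + 9667320} = \frac{1}{0 + 9667320} = \frac{1}{9667320}$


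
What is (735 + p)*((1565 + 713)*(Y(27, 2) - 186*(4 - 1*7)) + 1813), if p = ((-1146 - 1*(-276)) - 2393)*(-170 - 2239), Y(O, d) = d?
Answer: 10042758275886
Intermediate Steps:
p = 7860567 (p = ((-1146 + 276) - 2393)*(-2409) = (-870 - 2393)*(-2409) = -3263*(-2409) = 7860567)
(735 + p)*((1565 + 713)*(Y(27, 2) - 186*(4 - 1*7)) + 1813) = (735 + 7860567)*((1565 + 713)*(2 - 186*(4 - 1*7)) + 1813) = 7861302*(2278*(2 - 186*(4 - 7)) + 1813) = 7861302*(2278*(2 - 186*(-3)) + 1813) = 7861302*(2278*(2 + 558) + 1813) = 7861302*(2278*560 + 1813) = 7861302*(1275680 + 1813) = 7861302*1277493 = 10042758275886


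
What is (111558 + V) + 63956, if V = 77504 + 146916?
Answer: 399934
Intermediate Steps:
V = 224420
(111558 + V) + 63956 = (111558 + 224420) + 63956 = 335978 + 63956 = 399934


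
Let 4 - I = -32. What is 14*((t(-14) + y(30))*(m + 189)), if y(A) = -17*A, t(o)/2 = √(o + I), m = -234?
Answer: 321300 - 1260*√22 ≈ 3.1539e+5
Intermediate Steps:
I = 36 (I = 4 - 1*(-32) = 4 + 32 = 36)
t(o) = 2*√(36 + o) (t(o) = 2*√(o + 36) = 2*√(36 + o))
14*((t(-14) + y(30))*(m + 189)) = 14*((2*√(36 - 14) - 17*30)*(-234 + 189)) = 14*((2*√22 - 510)*(-45)) = 14*((-510 + 2*√22)*(-45)) = 14*(22950 - 90*√22) = 321300 - 1260*√22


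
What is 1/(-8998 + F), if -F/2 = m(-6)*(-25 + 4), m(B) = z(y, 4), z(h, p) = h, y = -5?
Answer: -1/9208 ≈ -0.00010860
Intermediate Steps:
m(B) = -5
F = -210 (F = -(-10)*(-25 + 4) = -(-10)*(-21) = -2*105 = -210)
1/(-8998 + F) = 1/(-8998 - 210) = 1/(-9208) = -1/9208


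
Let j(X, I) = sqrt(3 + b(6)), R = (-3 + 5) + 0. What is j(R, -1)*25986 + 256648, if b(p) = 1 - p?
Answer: 256648 + 25986*I*sqrt(2) ≈ 2.5665e+5 + 36750.0*I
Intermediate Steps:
R = 2 (R = 2 + 0 = 2)
j(X, I) = I*sqrt(2) (j(X, I) = sqrt(3 + (1 - 1*6)) = sqrt(3 + (1 - 6)) = sqrt(3 - 5) = sqrt(-2) = I*sqrt(2))
j(R, -1)*25986 + 256648 = (I*sqrt(2))*25986 + 256648 = 25986*I*sqrt(2) + 256648 = 256648 + 25986*I*sqrt(2)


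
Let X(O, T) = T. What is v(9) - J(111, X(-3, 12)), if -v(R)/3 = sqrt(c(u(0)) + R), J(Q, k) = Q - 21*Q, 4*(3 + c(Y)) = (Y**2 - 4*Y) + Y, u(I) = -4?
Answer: 2220 - 3*sqrt(13) ≈ 2209.2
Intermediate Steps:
c(Y) = -3 - 3*Y/4 + Y**2/4 (c(Y) = -3 + ((Y**2 - 4*Y) + Y)/4 = -3 + (Y**2 - 3*Y)/4 = -3 + (-3*Y/4 + Y**2/4) = -3 - 3*Y/4 + Y**2/4)
J(Q, k) = -20*Q
v(R) = -3*sqrt(4 + R) (v(R) = -3*sqrt((-3 - 3/4*(-4) + (1/4)*(-4)**2) + R) = -3*sqrt((-3 + 3 + (1/4)*16) + R) = -3*sqrt((-3 + 3 + 4) + R) = -3*sqrt(4 + R))
v(9) - J(111, X(-3, 12)) = -3*sqrt(4 + 9) - (-20)*111 = -3*sqrt(13) - 1*(-2220) = -3*sqrt(13) + 2220 = 2220 - 3*sqrt(13)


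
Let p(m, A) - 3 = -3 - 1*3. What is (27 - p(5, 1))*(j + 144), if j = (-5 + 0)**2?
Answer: 5070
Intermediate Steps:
p(m, A) = -3 (p(m, A) = 3 + (-3 - 1*3) = 3 + (-3 - 3) = 3 - 6 = -3)
j = 25 (j = (-5)**2 = 25)
(27 - p(5, 1))*(j + 144) = (27 - 1*(-3))*(25 + 144) = (27 + 3)*169 = 30*169 = 5070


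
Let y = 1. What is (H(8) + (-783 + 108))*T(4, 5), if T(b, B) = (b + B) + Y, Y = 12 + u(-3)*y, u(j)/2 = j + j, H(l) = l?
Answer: -6003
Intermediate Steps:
u(j) = 4*j (u(j) = 2*(j + j) = 2*(2*j) = 4*j)
Y = 0 (Y = 12 + (4*(-3))*1 = 12 - 12*1 = 12 - 12 = 0)
T(b, B) = B + b (T(b, B) = (b + B) + 0 = (B + b) + 0 = B + b)
(H(8) + (-783 + 108))*T(4, 5) = (8 + (-783 + 108))*(5 + 4) = (8 - 675)*9 = -667*9 = -6003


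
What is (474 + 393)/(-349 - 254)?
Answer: -289/201 ≈ -1.4378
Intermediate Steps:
(474 + 393)/(-349 - 254) = 867/(-603) = 867*(-1/603) = -289/201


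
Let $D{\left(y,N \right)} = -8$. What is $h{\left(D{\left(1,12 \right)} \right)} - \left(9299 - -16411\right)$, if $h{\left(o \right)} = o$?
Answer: $-25718$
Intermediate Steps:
$h{\left(D{\left(1,12 \right)} \right)} - \left(9299 - -16411\right) = -8 - \left(9299 - -16411\right) = -8 - \left(9299 + 16411\right) = -8 - 25710 = -25718$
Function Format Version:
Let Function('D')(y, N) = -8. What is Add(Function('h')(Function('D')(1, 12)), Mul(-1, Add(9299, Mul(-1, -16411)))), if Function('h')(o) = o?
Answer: -25718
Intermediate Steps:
Add(Function('h')(Function('D')(1, 12)), Mul(-1, Add(9299, Mul(-1, -16411)))) = Add(-8, Mul(-1, Add(9299, Mul(-1, -16411)))) = Add(-8, Mul(-1, Add(9299, 16411))) = Add(-8, Mul(-1, 25710)) = Add(-8, -25710) = -25718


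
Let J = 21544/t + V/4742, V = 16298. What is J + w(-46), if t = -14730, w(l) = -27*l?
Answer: 21722796403/17462415 ≈ 1244.0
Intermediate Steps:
J = 34476973/17462415 (J = 21544/(-14730) + 16298/4742 = 21544*(-1/14730) + 16298*(1/4742) = -10772/7365 + 8149/2371 = 34476973/17462415 ≈ 1.9744)
J + w(-46) = 34476973/17462415 - 27*(-46) = 34476973/17462415 + 1242 = 21722796403/17462415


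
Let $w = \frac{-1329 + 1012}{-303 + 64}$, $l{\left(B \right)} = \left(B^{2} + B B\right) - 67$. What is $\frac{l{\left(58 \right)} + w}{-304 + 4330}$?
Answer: $\frac{796148}{481107} \approx 1.6548$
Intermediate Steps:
$l{\left(B \right)} = -67 + 2 B^{2}$ ($l{\left(B \right)} = \left(B^{2} + B^{2}\right) - 67 = 2 B^{2} - 67 = -67 + 2 B^{2}$)
$w = \frac{317}{239}$ ($w = - \frac{317}{-239} = \left(-317\right) \left(- \frac{1}{239}\right) = \frac{317}{239} \approx 1.3264$)
$\frac{l{\left(58 \right)} + w}{-304 + 4330} = \frac{\left(-67 + 2 \cdot 58^{2}\right) + \frac{317}{239}}{-304 + 4330} = \frac{\left(-67 + 2 \cdot 3364\right) + \frac{317}{239}}{4026} = \left(\left(-67 + 6728\right) + \frac{317}{239}\right) \frac{1}{4026} = \left(6661 + \frac{317}{239}\right) \frac{1}{4026} = \frac{1592296}{239} \cdot \frac{1}{4026} = \frac{796148}{481107}$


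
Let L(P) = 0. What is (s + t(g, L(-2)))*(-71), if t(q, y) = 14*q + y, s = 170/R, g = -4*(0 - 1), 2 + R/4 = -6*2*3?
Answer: -296141/76 ≈ -3896.6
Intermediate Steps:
R = -152 (R = -8 + 4*(-6*2*3) = -8 + 4*(-12*3) = -8 + 4*(-36) = -8 - 144 = -152)
g = 4 (g = -4*(-1) = 4)
s = -85/76 (s = 170/(-152) = 170*(-1/152) = -85/76 ≈ -1.1184)
t(q, y) = y + 14*q
(s + t(g, L(-2)))*(-71) = (-85/76 + (0 + 14*4))*(-71) = (-85/76 + (0 + 56))*(-71) = (-85/76 + 56)*(-71) = (4171/76)*(-71) = -296141/76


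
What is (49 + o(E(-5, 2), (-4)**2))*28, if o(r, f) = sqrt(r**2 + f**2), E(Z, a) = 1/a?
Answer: 1372 + 70*sqrt(41) ≈ 1820.2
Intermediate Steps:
o(r, f) = sqrt(f**2 + r**2)
(49 + o(E(-5, 2), (-4)**2))*28 = (49 + sqrt(((-4)**2)**2 + (1/2)**2))*28 = (49 + sqrt(16**2 + (1/2)**2))*28 = (49 + sqrt(256 + 1/4))*28 = (49 + sqrt(1025/4))*28 = (49 + 5*sqrt(41)/2)*28 = 1372 + 70*sqrt(41)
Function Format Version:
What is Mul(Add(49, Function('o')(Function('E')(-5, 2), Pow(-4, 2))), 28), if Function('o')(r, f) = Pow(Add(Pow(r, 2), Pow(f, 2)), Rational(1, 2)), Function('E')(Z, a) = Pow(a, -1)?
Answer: Add(1372, Mul(70, Pow(41, Rational(1, 2)))) ≈ 1820.2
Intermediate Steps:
Function('o')(r, f) = Pow(Add(Pow(f, 2), Pow(r, 2)), Rational(1, 2))
Mul(Add(49, Function('o')(Function('E')(-5, 2), Pow(-4, 2))), 28) = Mul(Add(49, Pow(Add(Pow(Pow(-4, 2), 2), Pow(Pow(2, -1), 2)), Rational(1, 2))), 28) = Mul(Add(49, Pow(Add(Pow(16, 2), Pow(Rational(1, 2), 2)), Rational(1, 2))), 28) = Mul(Add(49, Pow(Add(256, Rational(1, 4)), Rational(1, 2))), 28) = Mul(Add(49, Pow(Rational(1025, 4), Rational(1, 2))), 28) = Mul(Add(49, Mul(Rational(5, 2), Pow(41, Rational(1, 2)))), 28) = Add(1372, Mul(70, Pow(41, Rational(1, 2))))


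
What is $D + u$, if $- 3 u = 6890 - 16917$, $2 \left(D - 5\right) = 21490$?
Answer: $\frac{42277}{3} \approx 14092.0$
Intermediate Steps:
$D = 10750$ ($D = 5 + \frac{1}{2} \cdot 21490 = 5 + 10745 = 10750$)
$u = \frac{10027}{3}$ ($u = - \frac{6890 - 16917}{3} = \left(- \frac{1}{3}\right) \left(-10027\right) = \frac{10027}{3} \approx 3342.3$)
$D + u = 10750 + \frac{10027}{3} = \frac{42277}{3}$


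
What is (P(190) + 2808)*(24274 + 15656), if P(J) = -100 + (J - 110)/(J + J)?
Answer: 2054638080/19 ≈ 1.0814e+8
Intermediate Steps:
P(J) = -100 + (-110 + J)/(2*J) (P(J) = -100 + (-110 + J)/((2*J)) = -100 + (-110 + J)*(1/(2*J)) = -100 + (-110 + J)/(2*J))
(P(190) + 2808)*(24274 + 15656) = ((-199/2 - 55/190) + 2808)*(24274 + 15656) = ((-199/2 - 55*1/190) + 2808)*39930 = ((-199/2 - 11/38) + 2808)*39930 = (-1896/19 + 2808)*39930 = (51456/19)*39930 = 2054638080/19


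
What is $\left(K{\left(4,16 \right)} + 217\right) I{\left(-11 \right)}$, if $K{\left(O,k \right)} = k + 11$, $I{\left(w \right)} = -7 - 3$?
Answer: $-2440$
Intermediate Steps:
$I{\left(w \right)} = -10$
$K{\left(O,k \right)} = 11 + k$
$\left(K{\left(4,16 \right)} + 217\right) I{\left(-11 \right)} = \left(\left(11 + 16\right) + 217\right) \left(-10\right) = \left(27 + 217\right) \left(-10\right) = 244 \left(-10\right) = -2440$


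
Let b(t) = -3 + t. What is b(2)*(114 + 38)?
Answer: -152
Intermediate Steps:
b(2)*(114 + 38) = (-3 + 2)*(114 + 38) = -1*152 = -152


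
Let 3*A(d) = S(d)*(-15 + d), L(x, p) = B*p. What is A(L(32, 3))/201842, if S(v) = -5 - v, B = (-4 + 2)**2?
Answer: 17/201842 ≈ 8.4224e-5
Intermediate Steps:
B = 4 (B = (-2)**2 = 4)
L(x, p) = 4*p
A(d) = (-15 + d)*(-5 - d)/3 (A(d) = ((-5 - d)*(-15 + d))/3 = ((-15 + d)*(-5 - d))/3 = (-15 + d)*(-5 - d)/3)
A(L(32, 3))/201842 = -(-15 + 4*3)*(5 + 4*3)/3/201842 = -(-15 + 12)*(5 + 12)/3*(1/201842) = -1/3*(-3)*17*(1/201842) = 17*(1/201842) = 17/201842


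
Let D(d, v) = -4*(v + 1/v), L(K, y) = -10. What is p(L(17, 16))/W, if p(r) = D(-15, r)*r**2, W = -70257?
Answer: -4040/70257 ≈ -0.057503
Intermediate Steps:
D(d, v) = -4*v - 4/v
p(r) = r**2*(-4*r - 4/r) (p(r) = (-4*r - 4/r)*r**2 = r**2*(-4*r - 4/r))
p(L(17, 16))/W = -4*(-10)*(1 + (-10)**2)/(-70257) = -4*(-10)*(1 + 100)*(-1/70257) = -4*(-10)*101*(-1/70257) = 4040*(-1/70257) = -4040/70257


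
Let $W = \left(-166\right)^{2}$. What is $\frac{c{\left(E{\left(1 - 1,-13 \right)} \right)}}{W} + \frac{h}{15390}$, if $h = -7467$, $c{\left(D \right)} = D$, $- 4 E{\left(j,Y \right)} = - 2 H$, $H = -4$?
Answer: $- \frac{451297}{930015} \approx -0.48526$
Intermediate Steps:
$W = 27556$
$E{\left(j,Y \right)} = -2$ ($E{\left(j,Y \right)} = - \frac{\left(-2\right) \left(-4\right)}{4} = \left(- \frac{1}{4}\right) 8 = -2$)
$\frac{c{\left(E{\left(1 - 1,-13 \right)} \right)}}{W} + \frac{h}{15390} = - \frac{2}{27556} - \frac{7467}{15390} = \left(-2\right) \frac{1}{27556} - \frac{131}{270} = - \frac{1}{13778} - \frac{131}{270} = - \frac{451297}{930015}$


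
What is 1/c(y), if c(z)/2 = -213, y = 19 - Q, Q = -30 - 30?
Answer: -1/426 ≈ -0.0023474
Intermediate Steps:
Q = -60
y = 79 (y = 19 - 1*(-60) = 19 + 60 = 79)
c(z) = -426 (c(z) = 2*(-213) = -426)
1/c(y) = 1/(-426) = -1/426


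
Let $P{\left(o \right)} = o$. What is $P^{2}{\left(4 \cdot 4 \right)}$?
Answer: $256$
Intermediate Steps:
$P^{2}{\left(4 \cdot 4 \right)} = \left(4 \cdot 4\right)^{2} = 16^{2} = 256$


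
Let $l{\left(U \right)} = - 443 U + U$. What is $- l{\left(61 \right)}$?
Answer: $26962$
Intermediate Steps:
$l{\left(U \right)} = - 442 U$
$- l{\left(61 \right)} = - \left(-442\right) 61 = \left(-1\right) \left(-26962\right) = 26962$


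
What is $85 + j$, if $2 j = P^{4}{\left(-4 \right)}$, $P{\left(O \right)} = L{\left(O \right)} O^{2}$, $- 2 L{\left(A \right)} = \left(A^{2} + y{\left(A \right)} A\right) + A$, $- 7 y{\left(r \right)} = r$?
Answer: $\frac{43789262133}{2401} \approx 1.8238 \cdot 10^{7}$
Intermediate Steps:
$y{\left(r \right)} = - \frac{r}{7}$
$L{\left(A \right)} = - \frac{3 A^{2}}{7} - \frac{A}{2}$ ($L{\left(A \right)} = - \frac{\left(A^{2} + - \frac{A}{7} A\right) + A}{2} = - \frac{\left(A^{2} - \frac{A^{2}}{7}\right) + A}{2} = - \frac{\frac{6 A^{2}}{7} + A}{2} = - \frac{A + \frac{6 A^{2}}{7}}{2} = - \frac{3 A^{2}}{7} - \frac{A}{2}$)
$P{\left(O \right)} = - \frac{O^{3} \left(7 + 6 O\right)}{14}$ ($P{\left(O \right)} = - \frac{O \left(7 + 6 O\right)}{14} O^{2} = - \frac{O^{3} \left(7 + 6 O\right)}{14}$)
$j = \frac{43789058048}{2401}$ ($j = \frac{\left(\frac{\left(-4\right)^{3} \left(-7 - -24\right)}{14}\right)^{4}}{2} = \frac{\left(\frac{1}{14} \left(-64\right) \left(-7 + 24\right)\right)^{4}}{2} = \frac{\left(\frac{1}{14} \left(-64\right) 17\right)^{4}}{2} = \frac{\left(- \frac{544}{7}\right)^{4}}{2} = \frac{1}{2} \cdot \frac{87578116096}{2401} = \frac{43789058048}{2401} \approx 1.8238 \cdot 10^{7}$)
$85 + j = 85 + \frac{43789058048}{2401} = \frac{43789262133}{2401}$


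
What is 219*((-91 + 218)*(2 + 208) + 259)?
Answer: 5897451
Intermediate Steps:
219*((-91 + 218)*(2 + 208) + 259) = 219*(127*210 + 259) = 219*(26670 + 259) = 219*26929 = 5897451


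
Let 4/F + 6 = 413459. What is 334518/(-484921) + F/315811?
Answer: -43679020612770710/63317592343329743 ≈ -0.68984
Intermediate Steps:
F = 4/413453 (F = 4/(-6 + 413459) = 4/413453 ≈ 9.6746e-6)
334518/(-484921) + F/315811 = 334518/(-484921) + (4/413453)/315811 = 334518*(-1/484921) + (4/413453)*(1/315811) = -334518/484921 + 4/130573005383 = -43679020612770710/63317592343329743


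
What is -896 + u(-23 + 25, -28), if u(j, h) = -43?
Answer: -939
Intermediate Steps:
-896 + u(-23 + 25, -28) = -896 - 43 = -939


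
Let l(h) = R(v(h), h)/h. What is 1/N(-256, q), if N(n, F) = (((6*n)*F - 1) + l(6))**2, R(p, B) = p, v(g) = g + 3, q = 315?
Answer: 4/936402647041 ≈ 4.2717e-12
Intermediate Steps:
v(g) = 3 + g
l(h) = (3 + h)/h
N(n, F) = (1/2 + 6*F*n)**2 (N(n, F) = (((6*n)*F - 1) + (3 + 6)/6)**2 = ((6*F*n - 1) + (1/6)*9)**2 = ((-1 + 6*F*n) + 3/2)**2 = (1/2 + 6*F*n)**2)
1/N(-256, q) = 1/((1 + 12*315*(-256))**2/4) = 1/((1 - 967680)**2/4) = 1/((1/4)*(-967679)**2) = 1/((1/4)*936402647041) = 1/(936402647041/4) = 4/936402647041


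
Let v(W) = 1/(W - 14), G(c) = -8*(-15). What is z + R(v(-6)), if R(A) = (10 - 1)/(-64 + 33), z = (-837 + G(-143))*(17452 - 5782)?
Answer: -259389099/31 ≈ -8.3674e+6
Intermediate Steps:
G(c) = 120
v(W) = 1/(-14 + W)
z = -8367390 (z = (-837 + 120)*(17452 - 5782) = -717*11670 = -8367390)
R(A) = -9/31 (R(A) = 9/(-31) = 9*(-1/31) = -9/31)
z + R(v(-6)) = -8367390 - 9/31 = -259389099/31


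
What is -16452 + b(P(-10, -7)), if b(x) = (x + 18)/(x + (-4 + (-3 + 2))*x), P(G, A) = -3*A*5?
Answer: -2303321/140 ≈ -16452.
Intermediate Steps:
P(G, A) = -15*A
b(x) = -(18 + x)/(4*x) (b(x) = (18 + x)/(x + (-4 - 1)*x) = (18 + x)/(x - 5*x) = (18 + x)/((-4*x)) = (18 + x)*(-1/(4*x)) = -(18 + x)/(4*x))
-16452 + b(P(-10, -7)) = -16452 + (-18 - (-15)*(-7))/(4*((-15*(-7)))) = -16452 + (1/4)*(-18 - 1*105)/105 = -16452 + (1/4)*(1/105)*(-18 - 105) = -16452 + (1/4)*(1/105)*(-123) = -16452 - 41/140 = -2303321/140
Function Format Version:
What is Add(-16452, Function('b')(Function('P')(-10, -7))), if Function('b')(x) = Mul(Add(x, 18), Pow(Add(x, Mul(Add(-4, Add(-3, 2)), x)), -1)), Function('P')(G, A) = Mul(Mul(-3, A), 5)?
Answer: Rational(-2303321, 140) ≈ -16452.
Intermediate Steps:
Function('P')(G, A) = Mul(-15, A)
Function('b')(x) = Mul(Rational(-1, 4), Pow(x, -1), Add(18, x)) (Function('b')(x) = Mul(Add(18, x), Pow(Add(x, Mul(Add(-4, -1), x)), -1)) = Mul(Add(18, x), Pow(Add(x, Mul(-5, x)), -1)) = Mul(Add(18, x), Pow(Mul(-4, x), -1)) = Mul(Add(18, x), Mul(Rational(-1, 4), Pow(x, -1))) = Mul(Rational(-1, 4), Pow(x, -1), Add(18, x)))
Add(-16452, Function('b')(Function('P')(-10, -7))) = Add(-16452, Mul(Rational(1, 4), Pow(Mul(-15, -7), -1), Add(-18, Mul(-1, Mul(-15, -7))))) = Add(-16452, Mul(Rational(1, 4), Pow(105, -1), Add(-18, Mul(-1, 105)))) = Add(-16452, Mul(Rational(1, 4), Rational(1, 105), Add(-18, -105))) = Add(-16452, Mul(Rational(1, 4), Rational(1, 105), -123)) = Add(-16452, Rational(-41, 140)) = Rational(-2303321, 140)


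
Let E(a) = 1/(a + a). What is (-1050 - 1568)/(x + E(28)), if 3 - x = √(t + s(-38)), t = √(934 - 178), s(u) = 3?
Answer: -2618/(169/56 - √(3 + 6*√21)) ≈ 1045.4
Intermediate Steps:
E(a) = 1/(2*a)
t = 6*√21 (t = √756 = 6*√21 ≈ 27.495)
x = 3 - √(3 + 6*√21) (x = 3 - √(6*√21 + 3) = 3 - √(3 + 6*√21) ≈ -2.5223)
(-1050 - 1568)/(x + E(28)) = (-1050 - 1568)/((3 - √(3 + 6*√21)) + (½)/28) = -2618/((3 - √(3 + 6*√21)) + (½)*(1/28)) = -2618/((3 - √(3 + 6*√21)) + 1/56) = -2618/(169/56 - √(3 + 6*√21))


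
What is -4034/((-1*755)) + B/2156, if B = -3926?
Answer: 2866587/813890 ≈ 3.5221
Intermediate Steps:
-4034/((-1*755)) + B/2156 = -4034/((-1*755)) - 3926/2156 = -4034/(-755) - 3926*1/2156 = -4034*(-1/755) - 1963/1078 = 4034/755 - 1963/1078 = 2866587/813890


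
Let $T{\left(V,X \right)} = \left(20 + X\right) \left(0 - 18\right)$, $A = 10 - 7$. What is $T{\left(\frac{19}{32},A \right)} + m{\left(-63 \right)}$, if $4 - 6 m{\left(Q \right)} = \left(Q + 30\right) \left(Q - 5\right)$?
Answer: $- \frac{2362}{3} \approx -787.33$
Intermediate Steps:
$m{\left(Q \right)} = \frac{2}{3} - \frac{\left(-5 + Q\right) \left(30 + Q\right)}{6}$ ($m{\left(Q \right)} = \frac{2}{3} - \frac{\left(Q + 30\right) \left(Q - 5\right)}{6} = \frac{2}{3} - \frac{\left(30 + Q\right) \left(-5 + Q\right)}{6} = \frac{2}{3} - \frac{\left(-5 + Q\right) \left(30 + Q\right)}{6}$)
$A = 3$
$T{\left(V,X \right)} = -360 - 18 X$ ($T{\left(V,X \right)} = \left(20 + X\right) \left(-18\right) = -360 - 18 X$)
$T{\left(\frac{19}{32},A \right)} + m{\left(-63 \right)} = \left(-360 - 54\right) - \left(- \frac{1729}{6} + \frac{1323}{2}\right) = \left(-360 - 54\right) + \left(\frac{77}{3} + \frac{525}{2} - \frac{1323}{2}\right) = -414 + \left(\frac{77}{3} + \frac{525}{2} - \frac{1323}{2}\right) = -414 - \frac{1120}{3} = - \frac{2362}{3}$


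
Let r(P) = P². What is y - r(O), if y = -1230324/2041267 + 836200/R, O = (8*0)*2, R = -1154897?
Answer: -3127804962028/2357453134499 ≈ -1.3268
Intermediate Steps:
O = 0 (O = 0*2 = 0)
y = -3127804962028/2357453134499 (y = -1230324/2041267 + 836200/(-1154897) = -1230324*1/2041267 + 836200*(-1/1154897) = -1230324/2041267 - 836200/1154897 = -3127804962028/2357453134499 ≈ -1.3268)
y - r(O) = -3127804962028/2357453134499 - 1*0² = -3127804962028/2357453134499 - 1*0 = -3127804962028/2357453134499 + 0 = -3127804962028/2357453134499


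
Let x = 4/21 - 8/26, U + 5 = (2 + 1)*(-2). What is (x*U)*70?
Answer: 3520/39 ≈ 90.256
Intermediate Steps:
U = -11 (U = -5 + (2 + 1)*(-2) = -5 + 3*(-2) = -5 - 6 = -11)
x = -32/273 (x = 4*(1/21) - 8*1/26 = 4/21 - 4/13 = -32/273 ≈ -0.11722)
(x*U)*70 = -32/273*(-11)*70 = (352/273)*70 = 3520/39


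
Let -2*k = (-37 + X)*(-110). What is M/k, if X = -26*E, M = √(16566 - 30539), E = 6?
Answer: -I*√13973/10615 ≈ -0.011136*I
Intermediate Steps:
M = I*√13973 (M = √(-13973) = I*√13973 ≈ 118.21*I)
X = -156 (X = -26*6 = -156)
k = -10615 (k = -(-37 - 156)*(-110)/2 = -(-193)*(-110)/2 = -½*21230 = -10615)
M/k = (I*√13973)/(-10615) = (I*√13973)*(-1/10615) = -I*√13973/10615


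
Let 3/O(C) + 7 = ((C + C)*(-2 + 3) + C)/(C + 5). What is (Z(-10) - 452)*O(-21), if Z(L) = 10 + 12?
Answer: 20640/49 ≈ 421.22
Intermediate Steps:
O(C) = 3/(-7 + 3*C/(5 + C)) (O(C) = 3/(-7 + ((C + C)*(-2 + 3) + C)/(C + 5)) = 3/(-7 + ((2*C)*1 + C)/(5 + C)) = 3/(-7 + (2*C + C)/(5 + C)) = 3/(-7 + (3*C)/(5 + C)) = 3/(-7 + 3*C/(5 + C)))
Z(L) = 22
(Z(-10) - 452)*O(-21) = (22 - 452)*(3*(-5 - 1*(-21))/(35 + 4*(-21))) = -1290*(-5 + 21)/(35 - 84) = -1290*16/(-49) = -1290*(-1)*16/49 = -430*(-48/49) = 20640/49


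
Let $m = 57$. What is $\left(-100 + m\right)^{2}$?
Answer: $1849$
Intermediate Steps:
$\left(-100 + m\right)^{2} = \left(-100 + 57\right)^{2} = \left(-43\right)^{2} = 1849$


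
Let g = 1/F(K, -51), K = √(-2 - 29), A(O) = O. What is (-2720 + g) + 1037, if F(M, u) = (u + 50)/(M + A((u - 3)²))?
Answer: -4599 - I*√31 ≈ -4599.0 - 5.5678*I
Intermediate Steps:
K = I*√31 (K = √(-31) = I*√31 ≈ 5.5678*I)
F(M, u) = (50 + u)/(M + (-3 + u)²) (F(M, u) = (u + 50)/(M + (u - 3)²) = (50 + u)/(M + (-3 + u)²))
g = -2916 - I*√31 (g = 1/((50 - 51)/(I*√31 + (-3 - 51)²)) = 1/(-1/(I*√31 + (-54)²)) = 1/(-1/(I*√31 + 2916)) = 1/(-1/(2916 + I*√31)) = -2916 - I*√31 ≈ -2916.0 - 5.5678*I)
(-2720 + g) + 1037 = (-2720 + (-2916 - I*√31)) + 1037 = (-5636 - I*√31) + 1037 = -4599 - I*√31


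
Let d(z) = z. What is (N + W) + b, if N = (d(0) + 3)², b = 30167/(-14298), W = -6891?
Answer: -98429003/14298 ≈ -6884.1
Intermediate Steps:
b = -30167/14298 (b = 30167*(-1/14298) = -30167/14298 ≈ -2.1099)
N = 9 (N = (0 + 3)² = 3² = 9)
(N + W) + b = (9 - 6891) - 30167/14298 = -6882 - 30167/14298 = -98429003/14298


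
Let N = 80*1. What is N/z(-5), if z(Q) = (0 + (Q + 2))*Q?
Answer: 16/3 ≈ 5.3333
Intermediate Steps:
N = 80
z(Q) = Q*(2 + Q) (z(Q) = (0 + (2 + Q))*Q = (2 + Q)*Q = Q*(2 + Q))
N/z(-5) = 80/((-5*(2 - 5))) = 80/((-5*(-3))) = 80/15 = 80*(1/15) = 16/3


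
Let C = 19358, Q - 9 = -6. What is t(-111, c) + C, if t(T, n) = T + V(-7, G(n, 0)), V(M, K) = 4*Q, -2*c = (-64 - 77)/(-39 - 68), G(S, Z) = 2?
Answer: 19259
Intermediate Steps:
c = -141/214 (c = -(-64 - 77)/(2*(-39 - 68)) = -(-141)/(2*(-107)) = -(-141)*(-1)/(2*107) = -1/2*141/107 = -141/214 ≈ -0.65888)
Q = 3 (Q = 9 - 6 = 3)
V(M, K) = 12 (V(M, K) = 4*3 = 12)
t(T, n) = 12 + T (t(T, n) = T + 12 = 12 + T)
t(-111, c) + C = (12 - 111) + 19358 = -99 + 19358 = 19259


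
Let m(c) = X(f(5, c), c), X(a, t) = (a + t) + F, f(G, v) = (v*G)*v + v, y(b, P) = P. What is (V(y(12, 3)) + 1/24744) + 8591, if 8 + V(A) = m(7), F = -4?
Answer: 218687473/24744 ≈ 8838.0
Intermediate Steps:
f(G, v) = v + G*v² (f(G, v) = (G*v)*v + v = G*v² + v = v + G*v²)
X(a, t) = -4 + a + t (X(a, t) = (a + t) - 4 = -4 + a + t)
m(c) = -4 + c + c*(1 + 5*c) (m(c) = -4 + c*(1 + 5*c) + c = -4 + c + c*(1 + 5*c))
V(A) = 247 (V(A) = -8 + (-4 + 7 + 7*(1 + 5*7)) = -8 + (-4 + 7 + 7*(1 + 35)) = -8 + (-4 + 7 + 7*36) = -8 + (-4 + 7 + 252) = -8 + 255 = 247)
(V(y(12, 3)) + 1/24744) + 8591 = (247 + 1/24744) + 8591 = 6111769/24744 + 8591 = 218687473/24744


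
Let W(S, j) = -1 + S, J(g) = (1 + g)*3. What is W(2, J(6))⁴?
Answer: 1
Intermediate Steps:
J(g) = 3 + 3*g
W(2, J(6))⁴ = (-1 + 2)⁴ = 1⁴ = 1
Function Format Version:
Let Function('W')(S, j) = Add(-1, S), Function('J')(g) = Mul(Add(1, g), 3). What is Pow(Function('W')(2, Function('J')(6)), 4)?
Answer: 1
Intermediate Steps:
Function('J')(g) = Add(3, Mul(3, g))
Pow(Function('W')(2, Function('J')(6)), 4) = Pow(Add(-1, 2), 4) = Pow(1, 4) = 1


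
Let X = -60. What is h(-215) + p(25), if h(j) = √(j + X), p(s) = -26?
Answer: -26 + 5*I*√11 ≈ -26.0 + 16.583*I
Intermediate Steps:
h(j) = √(-60 + j) (h(j) = √(j - 60) = √(-60 + j))
h(-215) + p(25) = √(-60 - 215) - 26 = √(-275) - 26 = 5*I*√11 - 26 = -26 + 5*I*√11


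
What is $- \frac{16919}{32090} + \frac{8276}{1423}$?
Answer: $\frac{241501103}{45664070} \approx 5.2886$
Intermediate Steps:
$- \frac{16919}{32090} + \frac{8276}{1423} = \frac{241501103}{45664070}$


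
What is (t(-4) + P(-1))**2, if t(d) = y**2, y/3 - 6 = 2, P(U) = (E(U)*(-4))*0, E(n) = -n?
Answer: 331776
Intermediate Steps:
P(U) = 0 (P(U) = (-U*(-4))*0 = (4*U)*0 = 0)
y = 24 (y = 18 + 3*2 = 18 + 6 = 24)
t(d) = 576 (t(d) = 24**2 = 576)
(t(-4) + P(-1))**2 = (576 + 0)**2 = 576**2 = 331776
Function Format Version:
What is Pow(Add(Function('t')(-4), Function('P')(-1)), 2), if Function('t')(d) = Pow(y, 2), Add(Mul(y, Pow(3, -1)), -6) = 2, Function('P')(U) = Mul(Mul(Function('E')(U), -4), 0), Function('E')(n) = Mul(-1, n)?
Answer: 331776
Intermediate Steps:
Function('P')(U) = 0 (Function('P')(U) = Mul(Mul(Mul(-1, U), -4), 0) = Mul(Mul(4, U), 0) = 0)
y = 24 (y = Add(18, Mul(3, 2)) = Add(18, 6) = 24)
Function('t')(d) = 576 (Function('t')(d) = Pow(24, 2) = 576)
Pow(Add(Function('t')(-4), Function('P')(-1)), 2) = Pow(Add(576, 0), 2) = Pow(576, 2) = 331776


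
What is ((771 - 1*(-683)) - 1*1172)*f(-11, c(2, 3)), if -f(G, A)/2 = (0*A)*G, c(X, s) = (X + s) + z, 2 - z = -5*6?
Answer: 0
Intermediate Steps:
z = 32 (z = 2 - (-5)*6 = 2 - 1*(-30) = 2 + 30 = 32)
c(X, s) = 32 + X + s (c(X, s) = (X + s) + 32 = 32 + X + s)
f(G, A) = 0 (f(G, A) = -2*0*A*G = -0*G = -2*0 = 0)
((771 - 1*(-683)) - 1*1172)*f(-11, c(2, 3)) = ((771 - 1*(-683)) - 1*1172)*0 = ((771 + 683) - 1172)*0 = (1454 - 1172)*0 = 282*0 = 0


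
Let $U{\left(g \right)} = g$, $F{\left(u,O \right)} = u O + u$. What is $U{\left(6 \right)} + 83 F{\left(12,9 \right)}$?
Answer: $9966$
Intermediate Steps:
$F{\left(u,O \right)} = u + O u$ ($F{\left(u,O \right)} = O u + u = u + O u$)
$U{\left(6 \right)} + 83 F{\left(12,9 \right)} = 6 + 83 \cdot 12 \left(1 + 9\right) = 6 + 83 \cdot 12 \cdot 10 = 6 + 83 \cdot 120 = 6 + 9960 = 9966$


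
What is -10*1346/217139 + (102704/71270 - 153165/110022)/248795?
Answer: -4376433906663275103/70601597080908414950 ≈ -0.061988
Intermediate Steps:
-10*1346/217139 + (102704/71270 - 153165/110022)/248795 = -13460*1/217139 + (102704*(1/71270) - 153165*1/110022)*(1/248795) = -13460/217139 + (51352/35635 - 51055/36674)*(1/248795) = -13460/217139 + (63938323/1306877990)*(1/248795) = -13460/217139 + 63938323/325144709522050 = -4376433906663275103/70601597080908414950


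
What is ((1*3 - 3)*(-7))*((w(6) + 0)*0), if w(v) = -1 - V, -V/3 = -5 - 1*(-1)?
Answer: 0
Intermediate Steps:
V = 12 (V = -3*(-5 - 1*(-1)) = -3*(-5 + 1) = -3*(-4) = 12)
w(v) = -13 (w(v) = -1 - 1*12 = -1 - 12 = -13)
((1*3 - 3)*(-7))*((w(6) + 0)*0) = ((1*3 - 3)*(-7))*((-13 + 0)*0) = ((3 - 3)*(-7))*(-13*0) = (0*(-7))*0 = 0*0 = 0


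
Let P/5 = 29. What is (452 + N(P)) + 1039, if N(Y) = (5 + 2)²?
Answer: 1540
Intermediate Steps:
P = 145 (P = 5*29 = 145)
N(Y) = 49 (N(Y) = 7² = 49)
(452 + N(P)) + 1039 = (452 + 49) + 1039 = 501 + 1039 = 1540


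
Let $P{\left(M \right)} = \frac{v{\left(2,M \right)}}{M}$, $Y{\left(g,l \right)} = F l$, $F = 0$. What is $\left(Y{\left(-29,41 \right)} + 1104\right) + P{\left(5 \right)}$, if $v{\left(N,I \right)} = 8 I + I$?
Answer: $1113$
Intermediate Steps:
$v{\left(N,I \right)} = 9 I$
$Y{\left(g,l \right)} = 0$ ($Y{\left(g,l \right)} = 0 l = 0$)
$P{\left(M \right)} = 9$ ($P{\left(M \right)} = \frac{9 M}{M} = 9$)
$\left(Y{\left(-29,41 \right)} + 1104\right) + P{\left(5 \right)} = \left(0 + 1104\right) + 9 = 1104 + 9 = 1113$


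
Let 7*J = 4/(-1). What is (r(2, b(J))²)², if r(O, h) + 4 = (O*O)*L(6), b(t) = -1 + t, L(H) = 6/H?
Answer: 0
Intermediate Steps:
J = -4/7 (J = (4/(-1))/7 = (4*(-1))/7 = (⅐)*(-4) = -4/7 ≈ -0.57143)
r(O, h) = -4 + O² (r(O, h) = -4 + (O*O)*(6/6) = -4 + O²*(6*(⅙)) = -4 + O²*1 = -4 + O²)
(r(2, b(J))²)² = ((-4 + 2²)²)² = ((-4 + 4)²)² = (0²)² = 0² = 0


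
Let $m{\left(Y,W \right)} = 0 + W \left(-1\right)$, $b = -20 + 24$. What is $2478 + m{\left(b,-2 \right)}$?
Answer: $2480$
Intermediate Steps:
$b = 4$
$m{\left(Y,W \right)} = - W$ ($m{\left(Y,W \right)} = 0 - W = - W$)
$2478 + m{\left(b,-2 \right)} = 2478 - -2 = 2478 + 2 = 2480$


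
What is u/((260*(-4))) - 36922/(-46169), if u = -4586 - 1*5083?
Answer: 484806941/48015760 ≈ 10.097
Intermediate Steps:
u = -9669 (u = -4586 - 5083 = -9669)
u/((260*(-4))) - 36922/(-46169) = -9669/(260*(-4)) - 36922/(-46169) = -9669/(-1040) - 36922*(-1/46169) = -9669*(-1/1040) + 36922/46169 = 9669/1040 + 36922/46169 = 484806941/48015760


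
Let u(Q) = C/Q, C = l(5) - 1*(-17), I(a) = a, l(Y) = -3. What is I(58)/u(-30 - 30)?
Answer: -1740/7 ≈ -248.57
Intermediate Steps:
C = 14 (C = -3 - 1*(-17) = -3 + 17 = 14)
u(Q) = 14/Q
I(58)/u(-30 - 30) = 58/((14/(-30 - 30))) = 58/((14/(-60))) = 58/((14*(-1/60))) = 58/(-7/30) = 58*(-30/7) = -1740/7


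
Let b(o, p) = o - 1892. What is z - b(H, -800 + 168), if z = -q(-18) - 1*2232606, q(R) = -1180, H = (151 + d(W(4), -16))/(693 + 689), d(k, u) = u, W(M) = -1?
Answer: -3081216123/1382 ≈ -2.2295e+6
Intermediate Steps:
H = 135/1382 (H = (151 - 16)/(693 + 689) = 135/1382 ≈ 0.097685)
b(o, p) = -1892 + o
z = -2231426 (z = -1*(-1180) - 1*2232606 = 1180 - 2232606 = -2231426)
z - b(H, -800 + 168) = -2231426 - (-1892 + 135/1382) = -2231426 - 1*(-2614609/1382) = -2231426 + 2614609/1382 = -3081216123/1382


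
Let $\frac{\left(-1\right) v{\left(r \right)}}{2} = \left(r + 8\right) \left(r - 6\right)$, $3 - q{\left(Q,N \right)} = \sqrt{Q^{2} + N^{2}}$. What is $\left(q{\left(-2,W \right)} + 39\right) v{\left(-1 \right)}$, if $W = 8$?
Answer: $4116 - 196 \sqrt{17} \approx 3307.9$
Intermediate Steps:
$q{\left(Q,N \right)} = 3 - \sqrt{N^{2} + Q^{2}}$ ($q{\left(Q,N \right)} = 3 - \sqrt{Q^{2} + N^{2}} = 3 - \sqrt{N^{2} + Q^{2}}$)
$v{\left(r \right)} = - 2 \left(-6 + r\right) \left(8 + r\right)$ ($v{\left(r \right)} = - 2 \left(r + 8\right) \left(r - 6\right) = - 2 \left(8 + r\right) \left(-6 + r\right) = - 2 \left(-6 + r\right) \left(8 + r\right)$)
$\left(q{\left(-2,W \right)} + 39\right) v{\left(-1 \right)} = \left(\left(3 - \sqrt{8^{2} + \left(-2\right)^{2}}\right) + 39\right) \left(96 - -4 - 2 \left(-1\right)^{2}\right) = \left(\left(3 - \sqrt{64 + 4}\right) + 39\right) \left(96 + 4 - 2\right) = \left(\left(3 - \sqrt{68}\right) + 39\right) \left(96 + 4 - 2\right) = \left(\left(3 - 2 \sqrt{17}\right) + 39\right) 98 = \left(42 - 2 \sqrt{17}\right) 98 = 4116 - 196 \sqrt{17}$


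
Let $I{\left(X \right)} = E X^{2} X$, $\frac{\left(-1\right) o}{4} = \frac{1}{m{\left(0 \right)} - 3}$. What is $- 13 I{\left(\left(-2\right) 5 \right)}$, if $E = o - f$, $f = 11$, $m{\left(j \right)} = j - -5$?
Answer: $-169000$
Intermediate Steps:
$m{\left(j \right)} = 5 + j$ ($m{\left(j \right)} = j + 5 = 5 + j$)
$o = -2$ ($o = - \frac{4}{\left(5 + 0\right) - 3} = - \frac{4}{5 - 3} = - \frac{4}{2} = \left(-4\right) \frac{1}{2} = -2$)
$E = -13$ ($E = -2 - 11 = -13$)
$I{\left(X \right)} = - 13 X^{3}$ ($I{\left(X \right)} = - 13 X^{2} X = - 13 X^{3}$)
$- 13 I{\left(\left(-2\right) 5 \right)} = - 13 \left(- 13 \left(\left(-2\right) 5\right)^{3}\right) = - 13 \left(- 13 \left(-10\right)^{3}\right) = - 13 \left(\left(-13\right) \left(-1000\right)\right) = \left(-13\right) 13000 = -169000$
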